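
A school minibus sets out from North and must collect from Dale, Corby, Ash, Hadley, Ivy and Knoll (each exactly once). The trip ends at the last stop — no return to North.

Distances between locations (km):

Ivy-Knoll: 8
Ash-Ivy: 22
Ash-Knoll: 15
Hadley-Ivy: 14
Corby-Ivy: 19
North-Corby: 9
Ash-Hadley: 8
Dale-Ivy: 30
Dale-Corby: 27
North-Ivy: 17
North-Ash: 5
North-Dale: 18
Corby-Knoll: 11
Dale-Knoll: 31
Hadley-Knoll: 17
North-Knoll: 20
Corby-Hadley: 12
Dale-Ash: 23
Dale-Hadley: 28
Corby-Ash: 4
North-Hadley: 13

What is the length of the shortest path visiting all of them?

Shortest open route: 70 km.

There are 6! = 720 possible orderings.
North→Dale→Corby→Ash→Hadley→Ivy→Knoll: 18+27+4+8+14+8 = 79
North→Dale→Corby→Ash→Hadley→Knoll→Ivy: 18+27+4+8+17+8 = 82
North→Dale→Corby→Ash→Ivy→Hadley→Knoll: 18+27+4+22+14+17 = 102
North→Dale→Corby→Ash→Ivy→Knoll→Hadley: 18+27+4+22+8+17 = 96
North→Dale→Corby→Ash→Knoll→Hadley→Ivy: 18+27+4+15+17+14 = 95
North→Dale→Corby→Ash→Knoll→Ivy→Hadley: 18+27+4+15+8+14 = 86
North→Dale→Corby→Hadley→Ash→Ivy→Knoll: 18+27+12+8+22+8 = 95
North→Dale→Corby→Hadley→Ash→Knoll→Ivy: 18+27+12+8+15+8 = 88
… (712 more)
North→Ash→Corby→Knoll→Ivy→Hadley→Dale: 5+4+11+8+14+28 = 70  ← best
The minimum is 70.
One shortest path: North → Ash → Corby → Knoll → Ivy → Hadley → Dale.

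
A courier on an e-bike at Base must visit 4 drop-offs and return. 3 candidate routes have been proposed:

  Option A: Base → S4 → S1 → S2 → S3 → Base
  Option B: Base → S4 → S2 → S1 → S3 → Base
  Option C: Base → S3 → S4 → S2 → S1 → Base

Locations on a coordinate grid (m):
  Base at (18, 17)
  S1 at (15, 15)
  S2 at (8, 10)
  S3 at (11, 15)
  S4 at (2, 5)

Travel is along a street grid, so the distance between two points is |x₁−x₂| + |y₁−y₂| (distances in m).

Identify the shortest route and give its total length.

Option A: 28 + 23 + 12 + 8 + 9 = 80
Option B: 28 + 11 + 12 + 4 + 9 = 64
Option C: 9 + 19 + 11 + 12 + 5 = 56

Shortest is Option C, total 56 m.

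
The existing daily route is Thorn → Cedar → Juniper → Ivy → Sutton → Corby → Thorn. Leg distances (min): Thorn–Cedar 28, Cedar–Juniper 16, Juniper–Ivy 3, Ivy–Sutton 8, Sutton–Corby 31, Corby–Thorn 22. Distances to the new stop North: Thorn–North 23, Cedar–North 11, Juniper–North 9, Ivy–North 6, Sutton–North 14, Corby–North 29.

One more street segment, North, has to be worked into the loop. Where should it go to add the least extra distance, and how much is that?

+4 min — insert North between Cedar and Juniper.

Insertion cost between consecutive stops i–j is d(i,North) + d(North,j) − d(i,j):
  between Thorn and Cedar: 23 + 11 − 28 = 6
  between Cedar and Juniper: 11 + 9 − 16 = 4
  between Juniper and Ivy: 9 + 6 − 3 = 12
  between Ivy and Sutton: 6 + 14 − 8 = 12
  between Sutton and Corby: 14 + 29 − 31 = 12
  between Corby and Thorn: 29 + 23 − 22 = 30
Cheapest insertion is between Cedar and Juniper, adding 4.
New total = 108 + 4 = 112.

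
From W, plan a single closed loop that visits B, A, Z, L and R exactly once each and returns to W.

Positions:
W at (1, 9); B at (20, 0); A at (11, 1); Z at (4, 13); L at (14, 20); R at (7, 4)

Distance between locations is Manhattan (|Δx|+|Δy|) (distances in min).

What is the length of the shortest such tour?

There are 60 distinct closed tours to check (reversals are equivalent).
W→B→A→Z→L→R→W: 28+10+19+17+23+11 = 108
W→B→A→Z→R→L→W: 28+10+19+12+23+24 = 116
W→B→A→L→Z→R→W: 28+10+22+17+12+11 = 100
W→B→A→L→R→Z→W: 28+10+22+23+12+7 = 102
W→B→A→R→Z→L→W: 28+10+7+12+17+24 = 98
W→B→A→R→L→Z→W: 28+10+7+23+17+7 = 92
W→B→Z→A→L→R→W: 28+29+19+22+23+11 = 132
W→B→Z→A→R→L→W: 28+29+19+7+23+24 = 130
W→B→Z→L→A→R→W: 28+29+17+22+7+11 = 114
W→B→Z→L→R→A→W: 28+29+17+23+7+18 = 122
W→B→Z→R→A→L→W: 28+29+12+7+22+24 = 122
W→B→Z→R→L→A→W: 28+29+12+23+22+18 = 132
W→B→L→A→Z→R→W: 28+26+22+19+12+11 = 118
W→B→L→A→R→Z→W: 28+26+22+7+12+7 = 102
… (46 more)
W→Z→L→B→A→R→W: 7+17+26+10+7+11 = 78  ← best
The minimum is 78.
One optimal route: W → Z → L → B → A → R → W (or its reverse).

78 min — the shortest possible round trip.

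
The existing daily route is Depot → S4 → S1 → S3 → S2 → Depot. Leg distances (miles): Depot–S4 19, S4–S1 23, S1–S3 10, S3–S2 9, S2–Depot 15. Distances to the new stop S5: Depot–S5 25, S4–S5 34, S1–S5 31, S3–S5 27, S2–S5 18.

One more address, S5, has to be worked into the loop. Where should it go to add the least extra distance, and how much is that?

Adding 28 miles by placing S5 on the S2–Depot leg.

Insertion cost between consecutive stops i–j is d(i,S5) + d(S5,j) − d(i,j):
  between Depot and S4: 25 + 34 − 19 = 40
  between S4 and S1: 34 + 31 − 23 = 42
  between S1 and S3: 31 + 27 − 10 = 48
  between S3 and S2: 27 + 18 − 9 = 36
  between S2 and Depot: 18 + 25 − 15 = 28
Cheapest insertion is between S2 and Depot, adding 28.
New total = 76 + 28 = 104.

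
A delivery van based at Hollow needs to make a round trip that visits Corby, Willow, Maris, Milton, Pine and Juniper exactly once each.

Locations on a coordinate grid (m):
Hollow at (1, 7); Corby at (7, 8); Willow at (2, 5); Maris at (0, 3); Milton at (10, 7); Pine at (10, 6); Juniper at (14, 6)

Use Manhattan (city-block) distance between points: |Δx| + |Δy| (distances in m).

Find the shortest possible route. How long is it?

Hollow → Corby → Willow → Maris → Milton → Pine → Juniper → Hollow: 7+8+4+14+1+4+14 = 52
Hollow → Corby → Willow → Maris → Milton → Juniper → Pine → Hollow: 7+8+4+14+5+4+10 = 52
Hollow → Corby → Willow → Maris → Pine → Milton → Juniper → Hollow: 7+8+4+13+1+5+14 = 52
Hollow → Corby → Willow → Maris → Pine → Juniper → Milton → Hollow: 7+8+4+13+4+5+9 = 50
Hollow → Corby → Willow → Maris → Juniper → Milton → Pine → Hollow: 7+8+4+17+5+1+10 = 52
Hollow → Corby → Willow → Maris → Juniper → Pine → Milton → Hollow: 7+8+4+17+4+1+9 = 50
Hollow → Corby → Willow → Milton → Maris → Pine → Juniper → Hollow: 7+8+10+14+13+4+14 = 70
Hollow → Corby → Willow → Milton → Maris → Juniper → Pine → Hollow: 7+8+10+14+17+4+10 = 70
… (352 more)
Hollow → Corby → Milton → Pine → Juniper → Willow → Maris → Hollow: 7+4+1+4+13+4+5 = 38  ← best
The minimum is 38.
One optimal route: Hollow → Corby → Milton → Pine → Juniper → Willow → Maris → Hollow (or its reverse).

Shortest round trip = 38 m.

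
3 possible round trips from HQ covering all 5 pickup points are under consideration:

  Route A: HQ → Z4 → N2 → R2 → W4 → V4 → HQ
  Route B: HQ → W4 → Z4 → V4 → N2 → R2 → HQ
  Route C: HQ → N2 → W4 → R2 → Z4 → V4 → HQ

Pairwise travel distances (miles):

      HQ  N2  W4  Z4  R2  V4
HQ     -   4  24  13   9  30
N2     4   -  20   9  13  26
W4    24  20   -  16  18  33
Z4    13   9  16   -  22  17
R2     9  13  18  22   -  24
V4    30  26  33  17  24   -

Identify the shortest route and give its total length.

Route A: 13 + 9 + 13 + 18 + 33 + 30 = 116
Route B: 24 + 16 + 17 + 26 + 13 + 9 = 105
Route C: 4 + 20 + 18 + 22 + 17 + 30 = 111

105 miles — Route B is the shortest.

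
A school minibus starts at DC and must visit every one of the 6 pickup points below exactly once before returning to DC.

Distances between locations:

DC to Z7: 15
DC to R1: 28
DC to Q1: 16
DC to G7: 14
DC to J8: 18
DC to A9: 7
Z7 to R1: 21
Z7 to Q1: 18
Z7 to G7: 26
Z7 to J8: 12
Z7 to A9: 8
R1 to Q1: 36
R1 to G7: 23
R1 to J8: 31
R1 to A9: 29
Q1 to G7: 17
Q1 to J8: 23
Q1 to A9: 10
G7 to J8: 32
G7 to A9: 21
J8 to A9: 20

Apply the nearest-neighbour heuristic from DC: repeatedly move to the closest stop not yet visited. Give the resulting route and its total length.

Nearest-neighbour total = 118; route DC → A9 → Z7 → J8 → Q1 → G7 → R1 → DC.

DC → [A9:7 / G7:14 / Z7:15 / Q1:16 / J8:18 / R1:28] → A9 (7)
A9 → [Z7:8 / Q1:10 / J8:20 / G7:21 / R1:29] → Z7 (8)
Z7 → [J8:12 / Q1:18 / R1:21 / G7:26] → J8 (12)
J8 → [Q1:23 / R1:31 / G7:32] → Q1 (23)
Q1 → [G7:17 / R1:36] → G7 (17)
G7 → [R1:23] → R1 (23)
Return R1→DC: 28.
Total = 7 + 8 + 12 + 23 + 17 + 23 + 28 = 118.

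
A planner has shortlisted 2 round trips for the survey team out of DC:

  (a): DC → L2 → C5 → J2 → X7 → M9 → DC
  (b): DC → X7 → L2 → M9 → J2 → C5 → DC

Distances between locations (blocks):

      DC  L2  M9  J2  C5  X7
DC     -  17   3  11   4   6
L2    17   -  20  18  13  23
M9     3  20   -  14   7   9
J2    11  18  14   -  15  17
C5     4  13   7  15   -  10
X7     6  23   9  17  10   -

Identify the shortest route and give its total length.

(a): 17 + 13 + 15 + 17 + 9 + 3 = 74
(b): 6 + 23 + 20 + 14 + 15 + 4 = 82

74 blocks — (a) is the shortest.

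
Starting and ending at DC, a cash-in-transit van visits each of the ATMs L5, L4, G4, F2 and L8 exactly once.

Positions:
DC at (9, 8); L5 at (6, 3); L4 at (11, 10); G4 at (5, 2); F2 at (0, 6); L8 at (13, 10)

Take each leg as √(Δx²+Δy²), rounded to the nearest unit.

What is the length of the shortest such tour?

31 — the shortest possible round trip.

There are 60 distinct closed tours to check (reversals are equivalent).
DC→L5→L4→G4→F2→L8→DC: 6+9+10+6+14+4 = 49
DC→L5→L4→G4→L8→F2→DC: 6+9+10+11+14+9 = 59
DC→L5→L4→F2→G4→L8→DC: 6+9+12+6+11+4 = 48
DC→L5→L4→F2→L8→G4→DC: 6+9+12+14+11+7 = 59
DC→L5→L4→L8→G4→F2→DC: 6+9+2+11+6+9 = 43
DC→L5→L4→L8→F2→G4→DC: 6+9+2+14+6+7 = 44
DC→L5→G4→L4→F2→L8→DC: 6+1+10+12+14+4 = 47
DC→L5→G4→L4→L8→F2→DC: 6+1+10+2+14+9 = 42
DC→L5→G4→F2→L4→L8→DC: 6+1+6+12+2+4 = 31
DC→L5→G4→F2→L8→L4→DC: 6+1+6+14+2+3 = 32
DC→L5→G4→L8→L4→F2→DC: 6+1+11+2+12+9 = 41
DC→L5→G4→L8→F2→L4→DC: 6+1+11+14+12+3 = 47
DC→L5→F2→L4→G4→L8→DC: 6+7+12+10+11+4 = 50
DC→L5→F2→L4→L8→G4→DC: 6+7+12+2+11+7 = 45
… (46 more)
The minimum is 31.
One optimal route: DC → L5 → G4 → F2 → L4 → L8 → DC (or its reverse).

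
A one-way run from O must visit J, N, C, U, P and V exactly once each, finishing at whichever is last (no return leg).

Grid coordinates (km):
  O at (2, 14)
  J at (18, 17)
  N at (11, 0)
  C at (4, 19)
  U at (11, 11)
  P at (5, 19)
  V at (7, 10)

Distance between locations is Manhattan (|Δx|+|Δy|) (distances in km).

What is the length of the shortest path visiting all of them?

Minimum one-way distance = 55 km.

There are 6! = 720 possible orderings.
O - J - N - C - U - P - V: 19+24+26+15+14+11 = 109
O - J - N - C - U - V - P: 19+24+26+15+5+11 = 100
O - J - N - C - P - U - V: 19+24+26+1+14+5 = 89
O - J - N - C - P - V - U: 19+24+26+1+11+5 = 86
O - J - N - C - V - U - P: 19+24+26+12+5+14 = 100
O - J - N - C - V - P - U: 19+24+26+12+11+14 = 106
O - J - N - U - C - P - V: 19+24+11+15+1+11 = 81
O - J - N - U - C - V - P: 19+24+11+15+12+11 = 92
… (712 more)
O - C - P - J - U - V - N: 7+1+15+13+5+14 = 55  ← best
The minimum is 55.
One shortest path: O → C → P → J → U → V → N.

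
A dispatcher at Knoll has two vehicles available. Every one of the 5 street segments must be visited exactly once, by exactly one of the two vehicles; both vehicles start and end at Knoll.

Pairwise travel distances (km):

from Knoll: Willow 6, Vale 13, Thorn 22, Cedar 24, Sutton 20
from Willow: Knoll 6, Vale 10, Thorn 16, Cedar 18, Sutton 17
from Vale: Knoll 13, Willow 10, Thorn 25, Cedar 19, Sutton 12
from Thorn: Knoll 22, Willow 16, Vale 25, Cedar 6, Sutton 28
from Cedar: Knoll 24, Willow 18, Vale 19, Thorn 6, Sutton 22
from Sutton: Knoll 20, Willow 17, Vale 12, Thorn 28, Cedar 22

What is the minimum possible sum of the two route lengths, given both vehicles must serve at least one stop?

There are 2^4 − 1 = 15 ways to divide the 5 stops into two non-empty groups. For each, the best each vehicle can do is its own shortest tour through its group:
  {Willow} + {Vale, Thorn, Cedar, Sutton}: 12 + 75 = 87
  {Vale} + {Willow, Thorn, Cedar, Sutton}: 26 + 70 = 96
  {Willow, Vale} + {Thorn, Cedar, Sutton}: 29 + 70 = 99
  {Thorn} + {Willow, Vale, Cedar, Sutton}: 44 + 71 = 115
  {Willow, Thorn} + {Vale, Cedar, Sutton}: 44 + 71 = 115
  {Vale, Thorn} + {Willow, Cedar, Sutton}: 60 + 66 = 126
  … (15 splits in total)
Best: vehicle 1 Knoll → Willow → Knoll = 12; vehicle 2 Knoll → Vale → Sutton → Cedar → Thorn → Knoll = 75; combined 87.

Minimum combined distance: 87 km.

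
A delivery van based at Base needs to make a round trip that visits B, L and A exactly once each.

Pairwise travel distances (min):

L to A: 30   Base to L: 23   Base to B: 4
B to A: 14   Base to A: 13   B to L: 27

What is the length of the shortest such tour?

Minimum total distance: 71 min.

Base→B→L→A→Base: 4+27+30+13 = 74
Base→B→A→L→Base: 4+14+30+23 = 71
Base→L→B→A→Base: 23+27+14+13 = 77
The minimum is 71.
One optimal route: Base → B → A → L → Base (or its reverse).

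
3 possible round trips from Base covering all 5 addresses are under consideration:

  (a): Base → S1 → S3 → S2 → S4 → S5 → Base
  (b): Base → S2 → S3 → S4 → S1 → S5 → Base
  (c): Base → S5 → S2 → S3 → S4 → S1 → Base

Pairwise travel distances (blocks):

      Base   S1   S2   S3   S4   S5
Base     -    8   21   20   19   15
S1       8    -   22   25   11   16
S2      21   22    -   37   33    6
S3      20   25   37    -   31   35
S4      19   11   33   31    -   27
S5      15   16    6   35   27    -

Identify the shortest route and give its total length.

(a): 8 + 25 + 37 + 33 + 27 + 15 = 145
(b): 21 + 37 + 31 + 11 + 16 + 15 = 131
(c): 15 + 6 + 37 + 31 + 11 + 8 = 108

Shortest is (c), total 108 blocks.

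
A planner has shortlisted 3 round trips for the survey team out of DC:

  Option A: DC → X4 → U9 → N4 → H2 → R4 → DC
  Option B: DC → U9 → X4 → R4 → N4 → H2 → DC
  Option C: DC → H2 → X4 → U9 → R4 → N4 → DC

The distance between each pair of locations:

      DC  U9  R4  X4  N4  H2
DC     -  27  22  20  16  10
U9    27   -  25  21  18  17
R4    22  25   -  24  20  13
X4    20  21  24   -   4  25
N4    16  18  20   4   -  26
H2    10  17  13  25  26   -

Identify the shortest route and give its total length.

Option A: 20 + 21 + 18 + 26 + 13 + 22 = 120
Option B: 27 + 21 + 24 + 20 + 26 + 10 = 128
Option C: 10 + 25 + 21 + 25 + 20 + 16 = 117

Shortest is Option C, total 117.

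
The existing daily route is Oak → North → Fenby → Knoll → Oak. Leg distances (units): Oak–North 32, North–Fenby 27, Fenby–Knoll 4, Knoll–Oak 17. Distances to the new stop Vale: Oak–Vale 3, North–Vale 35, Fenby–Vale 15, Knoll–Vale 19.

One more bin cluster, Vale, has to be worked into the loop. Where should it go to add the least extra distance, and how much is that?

Insertion cost between consecutive stops i–j is d(i,Vale) + d(Vale,j) − d(i,j):
  between Oak and North: 3 + 35 − 32 = 6
  between North and Fenby: 35 + 15 − 27 = 23
  between Fenby and Knoll: 15 + 19 − 4 = 30
  between Knoll and Oak: 19 + 3 − 17 = 5
Cheapest insertion is between Knoll and Oak, adding 5.
New total = 80 + 5 = 85.

Adding 5 by placing Vale on the Knoll–Oak leg.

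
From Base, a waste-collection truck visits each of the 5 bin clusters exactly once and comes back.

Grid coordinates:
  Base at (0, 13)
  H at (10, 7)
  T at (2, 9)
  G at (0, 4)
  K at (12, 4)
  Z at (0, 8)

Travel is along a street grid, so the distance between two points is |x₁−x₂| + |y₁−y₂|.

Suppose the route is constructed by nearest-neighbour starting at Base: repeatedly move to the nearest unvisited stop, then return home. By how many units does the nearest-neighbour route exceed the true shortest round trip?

The nearest-neighbour route is 6 longer than optimal.

Base: Z=5, T=6, G=9, H=16, K=21 ⇒ Z
Z: T=3, G=4, H=11, K=16 ⇒ T
T: G=7, H=10, K=15 ⇒ G
G: K=12, H=13 ⇒ K
K: H=5 ⇒ H
NN route Base → Z → T → G → K → H → Base costs 48.
Optimal: Base → T → H → K → G → Z → Base costs 42 (by enumerating all 60 distinct tours).
Excess = 48 − 42 = 6.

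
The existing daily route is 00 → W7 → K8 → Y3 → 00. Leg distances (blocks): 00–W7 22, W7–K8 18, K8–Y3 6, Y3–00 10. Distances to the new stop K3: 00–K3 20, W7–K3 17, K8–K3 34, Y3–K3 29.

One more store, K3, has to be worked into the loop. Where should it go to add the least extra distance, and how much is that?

Insertion cost between consecutive stops i–j is d(i,K3) + d(K3,j) − d(i,j):
  between 00 and W7: 20 + 17 − 22 = 15
  between W7 and K8: 17 + 34 − 18 = 33
  between K8 and Y3: 34 + 29 − 6 = 57
  between Y3 and 00: 29 + 20 − 10 = 39
Cheapest insertion is between 00 and W7, adding 15.
New total = 56 + 15 = 71.

+15 blocks — insert K3 between 00 and W7.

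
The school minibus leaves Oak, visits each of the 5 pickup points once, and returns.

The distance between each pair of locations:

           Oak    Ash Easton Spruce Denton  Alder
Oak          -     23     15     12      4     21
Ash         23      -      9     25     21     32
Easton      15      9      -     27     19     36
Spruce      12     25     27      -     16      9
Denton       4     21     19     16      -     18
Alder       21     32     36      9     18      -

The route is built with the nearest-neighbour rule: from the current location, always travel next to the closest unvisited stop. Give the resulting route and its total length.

Oak → [Denton:4 / Spruce:12 / Easton:15 / Alder:21 / Ash:23] → Denton (4)
Denton → [Spruce:16 / Alder:18 / Easton:19 / Ash:21] → Spruce (16)
Spruce → [Alder:9 / Ash:25 / Easton:27] → Alder (9)
Alder → [Ash:32 / Easton:36] → Ash (32)
Ash → [Easton:9] → Easton (9)
Return Easton→Oak: 15.
Total = 4 + 16 + 9 + 32 + 9 + 15 = 85.

Nearest-neighbour total = 85; route Oak → Denton → Spruce → Alder → Ash → Easton → Oak.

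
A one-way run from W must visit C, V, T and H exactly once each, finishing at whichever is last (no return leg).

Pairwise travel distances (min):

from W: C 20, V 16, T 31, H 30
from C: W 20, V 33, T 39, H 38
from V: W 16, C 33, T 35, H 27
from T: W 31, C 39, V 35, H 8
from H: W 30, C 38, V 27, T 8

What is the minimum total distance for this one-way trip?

Minimum one-way distance = 88 min.

There are 4! = 24 possible orderings.
W - C - V - T - H: 20+33+35+8 = 96
W - C - V - H - T: 20+33+27+8 = 88
W - C - T - V - H: 20+39+35+27 = 121
W - C - T - H - V: 20+39+8+27 = 94
W - C - H - V - T: 20+38+27+35 = 120
W - C - H - T - V: 20+38+8+35 = 101
W - V - C - T - H: 16+33+39+8 = 96
W - V - C - H - T: 16+33+38+8 = 95
W - V - T - C - H: 16+35+39+38 = 128
W - V - T - H - C: 16+35+8+38 = 97
W - V - H - C - T: 16+27+38+39 = 120
W - V - H - T - C: 16+27+8+39 = 90
W - T - C - V - H: 31+39+33+27 = 130
W - T - C - H - V: 31+39+38+27 = 135
… (10 more)
The minimum is 88.
One shortest path: W → C → V → H → T.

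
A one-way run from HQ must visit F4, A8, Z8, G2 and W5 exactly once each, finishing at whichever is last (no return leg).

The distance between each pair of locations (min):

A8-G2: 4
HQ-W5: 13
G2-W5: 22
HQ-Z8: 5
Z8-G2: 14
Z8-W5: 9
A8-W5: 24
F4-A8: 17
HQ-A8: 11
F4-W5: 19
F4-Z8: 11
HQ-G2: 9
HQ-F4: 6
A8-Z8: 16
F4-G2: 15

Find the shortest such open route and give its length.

There are 5! = 120 possible orderings.
HQ→F4→A8→Z8→G2→W5: 6+17+16+14+22 = 75
HQ→F4→A8→Z8→W5→G2: 6+17+16+9+22 = 70
HQ→F4→A8→G2→Z8→W5: 6+17+4+14+9 = 50
HQ→F4→A8→G2→W5→Z8: 6+17+4+22+9 = 58
HQ→F4→A8→W5→Z8→G2: 6+17+24+9+14 = 70
HQ→F4→A8→W5→G2→Z8: 6+17+24+22+14 = 83
HQ→F4→Z8→A8→G2→W5: 6+11+16+4+22 = 59
HQ→F4→Z8→A8→W5→G2: 6+11+16+24+22 = 79
HQ→F4→Z8→G2→A8→W5: 6+11+14+4+24 = 59
HQ→F4→Z8→G2→W5→A8: 6+11+14+22+24 = 77
HQ→F4→Z8→W5→A8→G2: 6+11+9+24+4 = 54
HQ→F4→Z8→W5→G2→A8: 6+11+9+22+4 = 52
HQ→F4→G2→A8→Z8→W5: 6+15+4+16+9 = 50
HQ→F4→G2→A8→W5→Z8: 6+15+4+24+9 = 58
… (106 more)
The minimum is 50.
One shortest path: HQ → F4 → A8 → G2 → Z8 → W5.

Minimum one-way distance = 50 min.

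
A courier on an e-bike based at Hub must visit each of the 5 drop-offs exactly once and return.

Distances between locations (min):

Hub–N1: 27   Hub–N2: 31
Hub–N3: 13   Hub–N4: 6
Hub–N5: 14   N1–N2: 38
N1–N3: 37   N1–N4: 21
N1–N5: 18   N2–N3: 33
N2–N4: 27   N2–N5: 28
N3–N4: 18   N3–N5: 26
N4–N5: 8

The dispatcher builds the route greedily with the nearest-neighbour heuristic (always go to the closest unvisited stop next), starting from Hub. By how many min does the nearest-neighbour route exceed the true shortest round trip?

17 min longer than the optimal tour.

Hub: N4=6, N3=13, N5=14, N1=27, N2=31 ⇒ N4
N4: N5=8, N3=18, N1=21, N2=27 ⇒ N5
N5: N1=18, N3=26, N2=28 ⇒ N1
N1: N3=37, N2=38 ⇒ N3
N3: N2=33 ⇒ N2
NN route Hub → N4 → N5 → N1 → N3 → N2 → Hub costs 133.
Optimal: Hub → N3 → N2 → N1 → N5 → N4 → Hub costs 116 (by enumerating all 60 distinct tours).
Excess = 133 − 116 = 17.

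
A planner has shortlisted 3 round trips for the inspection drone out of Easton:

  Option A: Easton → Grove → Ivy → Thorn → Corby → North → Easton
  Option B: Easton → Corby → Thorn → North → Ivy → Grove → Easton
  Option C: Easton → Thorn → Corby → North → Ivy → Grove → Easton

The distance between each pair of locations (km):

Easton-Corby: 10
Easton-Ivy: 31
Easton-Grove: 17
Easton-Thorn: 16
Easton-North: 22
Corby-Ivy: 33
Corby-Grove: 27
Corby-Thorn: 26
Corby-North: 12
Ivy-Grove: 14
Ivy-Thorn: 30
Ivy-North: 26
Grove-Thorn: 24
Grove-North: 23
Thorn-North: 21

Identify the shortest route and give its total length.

Shortest is Option C, total 111 km.

Option A: 17 + 14 + 30 + 26 + 12 + 22 = 121
Option B: 10 + 26 + 21 + 26 + 14 + 17 = 114
Option C: 16 + 26 + 12 + 26 + 14 + 17 = 111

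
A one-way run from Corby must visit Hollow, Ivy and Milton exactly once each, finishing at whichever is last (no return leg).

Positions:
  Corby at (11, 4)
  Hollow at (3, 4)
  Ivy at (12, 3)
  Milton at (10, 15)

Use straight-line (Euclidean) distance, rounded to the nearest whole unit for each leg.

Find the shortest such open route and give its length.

Shortest open route: 23.

There are 3! = 6 possible orderings.
Corby - Hollow - Ivy - Milton: 8+9+12 = 29
Corby - Hollow - Milton - Ivy: 8+13+12 = 33
Corby - Ivy - Hollow - Milton: 1+9+13 = 23
Corby - Ivy - Milton - Hollow: 1+12+13 = 26
Corby - Milton - Hollow - Ivy: 11+13+9 = 33
Corby - Milton - Ivy - Hollow: 11+12+9 = 32
The minimum is 23.
One shortest path: Corby → Ivy → Hollow → Milton.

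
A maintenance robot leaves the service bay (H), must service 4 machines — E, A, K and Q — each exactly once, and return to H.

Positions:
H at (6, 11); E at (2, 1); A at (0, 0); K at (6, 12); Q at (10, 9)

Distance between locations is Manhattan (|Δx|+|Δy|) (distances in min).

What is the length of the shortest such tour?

44 min — the shortest possible round trip.

With 4 stops there are 4!/2 = 12 distinct round trips (a route and its reverse cost the same).
H - E - A - K - Q - H: 14+3+18+7+6 = 48
H - E - A - Q - K - H: 14+3+19+7+1 = 44
H - E - K - A - Q - H: 14+15+18+19+6 = 72
H - E - K - Q - A - H: 14+15+7+19+17 = 72
H - E - Q - A - K - H: 14+16+19+18+1 = 68
H - E - Q - K - A - H: 14+16+7+18+17 = 72
H - A - E - K - Q - H: 17+3+15+7+6 = 48
H - A - E - Q - K - H: 17+3+16+7+1 = 44
H - A - K - E - Q - H: 17+18+15+16+6 = 72
H - A - Q - E - K - H: 17+19+16+15+1 = 68
H - K - E - A - Q - H: 1+15+3+19+6 = 44
H - K - A - E - Q - H: 1+18+3+16+6 = 44
The minimum is 44.
One optimal route: H → E → A → Q → K → H (or its reverse).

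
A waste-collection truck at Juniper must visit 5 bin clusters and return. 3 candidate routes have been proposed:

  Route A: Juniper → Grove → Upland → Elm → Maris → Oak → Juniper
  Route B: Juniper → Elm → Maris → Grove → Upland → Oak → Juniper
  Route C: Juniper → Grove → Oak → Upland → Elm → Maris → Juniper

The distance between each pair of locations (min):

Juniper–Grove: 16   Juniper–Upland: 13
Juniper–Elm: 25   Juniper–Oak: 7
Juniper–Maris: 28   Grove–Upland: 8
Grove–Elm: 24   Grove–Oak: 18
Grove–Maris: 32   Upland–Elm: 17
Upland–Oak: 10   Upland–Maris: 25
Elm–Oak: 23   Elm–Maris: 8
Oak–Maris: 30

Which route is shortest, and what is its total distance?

86 min — Route A is the shortest.

Route A: 16 + 8 + 17 + 8 + 30 + 7 = 86
Route B: 25 + 8 + 32 + 8 + 10 + 7 = 90
Route C: 16 + 18 + 10 + 17 + 8 + 28 = 97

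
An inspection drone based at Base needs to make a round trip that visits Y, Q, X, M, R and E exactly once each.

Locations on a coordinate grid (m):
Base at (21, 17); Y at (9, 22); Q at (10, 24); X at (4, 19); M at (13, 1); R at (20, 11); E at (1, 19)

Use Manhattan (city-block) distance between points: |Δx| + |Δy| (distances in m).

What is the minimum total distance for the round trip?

86 m — the shortest possible round trip.

Base-Y-Q-X-M-R-E-Base: 17+3+11+27+17+27+22 = 124
Base-Y-Q-X-M-E-R-Base: 17+3+11+27+30+27+7 = 122
Base-Y-Q-X-R-M-E-Base: 17+3+11+24+17+30+22 = 124
Base-Y-Q-X-R-E-M-Base: 17+3+11+24+27+30+24 = 136
Base-Y-Q-X-E-M-R-Base: 17+3+11+3+30+17+7 = 88
Base-Y-Q-X-E-R-M-Base: 17+3+11+3+27+17+24 = 102
Base-Y-Q-M-X-R-E-Base: 17+3+26+27+24+27+22 = 146
Base-Y-Q-M-X-E-R-Base: 17+3+26+27+3+27+7 = 110
… (352 more)
Base-Q-Y-X-E-M-R-Base: 18+3+8+3+30+17+7 = 86  ← best
The minimum is 86.
One optimal route: Base → Q → Y → X → E → M → R → Base (or its reverse).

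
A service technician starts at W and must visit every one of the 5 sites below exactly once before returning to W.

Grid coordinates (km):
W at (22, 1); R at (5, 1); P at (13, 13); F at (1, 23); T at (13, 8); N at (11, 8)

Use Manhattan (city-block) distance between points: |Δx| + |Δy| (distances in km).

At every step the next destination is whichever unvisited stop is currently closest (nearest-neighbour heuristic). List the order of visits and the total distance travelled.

Nearest-neighbour total = 114 km; route W → T → N → P → R → F → W.

From W: distances to unvisited — T=16, R=17, N=18, P=21, F=43. Nearest is T (16).
From T: distances to unvisited — N=2, P=5, R=15, F=27. Nearest is N (2).
From N: distances to unvisited — P=7, R=13, F=25. Nearest is P (7).
From P: distances to unvisited — R=20, F=22. Nearest is R (20).
From R: distances to unvisited — F=26. Nearest is F (26).
Return F→W: 43.
Total = 16 + 2 + 7 + 20 + 26 + 43 = 114.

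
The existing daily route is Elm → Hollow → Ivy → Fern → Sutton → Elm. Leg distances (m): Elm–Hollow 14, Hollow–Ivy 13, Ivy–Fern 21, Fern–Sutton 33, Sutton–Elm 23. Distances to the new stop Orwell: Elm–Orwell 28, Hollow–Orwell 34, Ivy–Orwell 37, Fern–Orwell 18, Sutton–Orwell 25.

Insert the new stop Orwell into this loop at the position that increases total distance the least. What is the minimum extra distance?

Minimum extra distance: 10 m, inserting Orwell between Fern and Sutton.

Insertion cost between consecutive stops i–j is d(i,Orwell) + d(Orwell,j) − d(i,j):
  between Elm and Hollow: 28 + 34 − 14 = 48
  between Hollow and Ivy: 34 + 37 − 13 = 58
  between Ivy and Fern: 37 + 18 − 21 = 34
  between Fern and Sutton: 18 + 25 − 33 = 10
  between Sutton and Elm: 25 + 28 − 23 = 30
Cheapest insertion is between Fern and Sutton, adding 10.
New total = 104 + 10 = 114.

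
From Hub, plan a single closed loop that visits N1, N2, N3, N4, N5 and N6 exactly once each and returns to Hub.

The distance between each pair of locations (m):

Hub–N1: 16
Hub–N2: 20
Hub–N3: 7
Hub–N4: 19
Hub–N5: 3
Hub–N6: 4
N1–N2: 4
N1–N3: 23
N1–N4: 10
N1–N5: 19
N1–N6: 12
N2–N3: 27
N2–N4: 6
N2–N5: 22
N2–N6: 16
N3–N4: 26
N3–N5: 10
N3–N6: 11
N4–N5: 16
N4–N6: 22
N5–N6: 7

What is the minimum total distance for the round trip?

With 6 stops there are 6!/2 = 360 distinct round trips (a route and its reverse cost the same).
Hub→N1→N2→N3→N4→N5→N6→Hub: 16+4+27+26+16+7+4 = 100
Hub→N1→N2→N3→N4→N6→N5→Hub: 16+4+27+26+22+7+3 = 105
Hub→N1→N2→N3→N5→N4→N6→Hub: 16+4+27+10+16+22+4 = 99
Hub→N1→N2→N3→N5→N6→N4→Hub: 16+4+27+10+7+22+19 = 105
Hub→N1→N2→N3→N6→N4→N5→Hub: 16+4+27+11+22+16+3 = 99
Hub→N1→N2→N3→N6→N5→N4→Hub: 16+4+27+11+7+16+19 = 100
Hub→N1→N2→N4→N3→N5→N6→Hub: 16+4+6+26+10+7+4 = 73
Hub→N1→N2→N4→N3→N6→N5→Hub: 16+4+6+26+11+7+3 = 73
… (352 more)
Hub→N3→N5→N4→N2→N1→N6→Hub: 7+10+16+6+4+12+4 = 59  ← best
The minimum is 59.
One optimal route: Hub → N3 → N5 → N4 → N2 → N1 → N6 → Hub (or its reverse).

Minimum total distance: 59 m.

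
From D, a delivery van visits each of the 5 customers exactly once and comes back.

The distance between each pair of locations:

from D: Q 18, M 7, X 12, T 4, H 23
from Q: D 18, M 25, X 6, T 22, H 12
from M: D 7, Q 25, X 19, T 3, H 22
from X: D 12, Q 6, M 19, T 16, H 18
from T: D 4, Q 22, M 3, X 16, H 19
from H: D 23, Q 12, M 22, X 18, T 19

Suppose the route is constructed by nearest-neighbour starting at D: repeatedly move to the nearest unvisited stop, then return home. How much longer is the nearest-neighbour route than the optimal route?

Excess over optimum: 8.

From D: T=4, M=7, X=12, Q=18, H=23 → choose T (4).
From T: M=3, X=16, H=19, Q=22 → choose M (3).
From M: X=19, H=22, Q=25 → choose X (19).
From X: Q=6, H=18 → choose Q (6).
From Q: H=12 → choose H (12).
NN route D → T → M → X → Q → H → D costs 67.
Optimal: D → M → T → H → Q → X → D costs 59 (by enumerating all 60 distinct tours).
Excess = 67 − 59 = 8.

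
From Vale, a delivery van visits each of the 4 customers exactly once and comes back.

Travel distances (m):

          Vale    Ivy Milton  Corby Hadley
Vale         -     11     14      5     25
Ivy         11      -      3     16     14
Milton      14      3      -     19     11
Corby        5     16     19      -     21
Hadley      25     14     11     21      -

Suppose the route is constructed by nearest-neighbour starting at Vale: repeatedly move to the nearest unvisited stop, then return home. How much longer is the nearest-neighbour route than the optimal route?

Vale: Corby=5, Ivy=11, Milton=14, Hadley=25 ⇒ Corby
Corby: Ivy=16, Milton=19, Hadley=21 ⇒ Ivy
Ivy: Milton=3, Hadley=14 ⇒ Milton
Milton: Hadley=11 ⇒ Hadley
NN route Vale → Corby → Ivy → Milton → Hadley → Vale costs 60.
Optimal: Vale → Ivy → Milton → Hadley → Corby → Vale costs 51 (by enumerating all 12 distinct tours).
Excess = 60 − 51 = 9.

The nearest-neighbour route is 9 m longer than optimal.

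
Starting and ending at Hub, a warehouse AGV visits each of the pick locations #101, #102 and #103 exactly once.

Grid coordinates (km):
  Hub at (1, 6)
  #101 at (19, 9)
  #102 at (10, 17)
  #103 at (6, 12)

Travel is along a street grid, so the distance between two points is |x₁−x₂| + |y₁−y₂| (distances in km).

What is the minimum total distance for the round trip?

Shortest round trip = 58 km.

Hub-#101-#102-#103-Hub: 21+17+9+11 = 58
Hub-#101-#103-#102-Hub: 21+16+9+20 = 66
Hub-#102-#101-#103-Hub: 20+17+16+11 = 64
The minimum is 58.
One optimal route: Hub → #101 → #102 → #103 → Hub (or its reverse).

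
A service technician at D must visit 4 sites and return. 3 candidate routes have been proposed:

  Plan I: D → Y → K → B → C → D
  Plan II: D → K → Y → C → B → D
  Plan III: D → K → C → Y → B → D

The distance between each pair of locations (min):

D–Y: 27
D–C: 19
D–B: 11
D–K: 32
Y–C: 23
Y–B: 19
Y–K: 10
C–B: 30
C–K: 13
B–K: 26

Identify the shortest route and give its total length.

98 min — Plan III is the shortest.

Plan I: 27 + 10 + 26 + 30 + 19 = 112
Plan II: 32 + 10 + 23 + 30 + 11 = 106
Plan III: 32 + 13 + 23 + 19 + 11 = 98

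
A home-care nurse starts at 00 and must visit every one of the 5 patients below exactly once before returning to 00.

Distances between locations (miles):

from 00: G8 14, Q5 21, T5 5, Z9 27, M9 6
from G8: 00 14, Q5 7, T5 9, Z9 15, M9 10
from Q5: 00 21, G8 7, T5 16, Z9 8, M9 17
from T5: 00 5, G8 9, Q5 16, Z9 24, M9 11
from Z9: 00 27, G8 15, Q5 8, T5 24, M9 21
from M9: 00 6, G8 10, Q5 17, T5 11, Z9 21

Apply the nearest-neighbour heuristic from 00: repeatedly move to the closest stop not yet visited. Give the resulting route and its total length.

00 → [T5:5 / M9:6 / G8:14 / Q5:21 / Z9:27] → T5 (5)
T5 → [G8:9 / M9:11 / Q5:16 / Z9:24] → G8 (9)
G8 → [Q5:7 / M9:10 / Z9:15] → Q5 (7)
Q5 → [Z9:8 / M9:17] → Z9 (8)
Z9 → [M9:21] → M9 (21)
Return M9→00: 6.
Total = 5 + 9 + 7 + 8 + 21 + 6 = 56.

Nearest-neighbour total = 56 miles; route 00 → T5 → G8 → Q5 → Z9 → M9 → 00.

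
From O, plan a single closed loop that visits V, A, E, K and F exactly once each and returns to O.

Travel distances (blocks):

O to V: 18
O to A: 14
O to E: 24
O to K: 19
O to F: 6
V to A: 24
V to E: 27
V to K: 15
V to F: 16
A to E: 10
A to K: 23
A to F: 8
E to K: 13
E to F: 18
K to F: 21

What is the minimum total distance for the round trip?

Minimum total distance: 70 blocks.

O→V→A→E→K→F→O: 18+24+10+13+21+6 = 92
O→V→A→E→F→K→O: 18+24+10+18+21+19 = 110
O→V→A→K→E→F→O: 18+24+23+13+18+6 = 102
O→V→A→K→F→E→O: 18+24+23+21+18+24 = 128
O→V→A→F→E→K→O: 18+24+8+18+13+19 = 100
O→V→A→F→K→E→O: 18+24+8+21+13+24 = 108
O→V→E→A→K→F→O: 18+27+10+23+21+6 = 105
O→V→E→A→F→K→O: 18+27+10+8+21+19 = 103
O→V→E→K→A→F→O: 18+27+13+23+8+6 = 95
O→V→E→K→F→A→O: 18+27+13+21+8+14 = 101
O→V→E→F→A→K→O: 18+27+18+8+23+19 = 113
O→V→E→F→K→A→O: 18+27+18+21+23+14 = 121
O→V→K→A→E→F→O: 18+15+23+10+18+6 = 90
O→V→K→A→F→E→O: 18+15+23+8+18+24 = 106
… (46 more)
O→V→K→E→A→F→O: 18+15+13+10+8+6 = 70  ← best
The minimum is 70.
One optimal route: O → V → K → E → A → F → O (or its reverse).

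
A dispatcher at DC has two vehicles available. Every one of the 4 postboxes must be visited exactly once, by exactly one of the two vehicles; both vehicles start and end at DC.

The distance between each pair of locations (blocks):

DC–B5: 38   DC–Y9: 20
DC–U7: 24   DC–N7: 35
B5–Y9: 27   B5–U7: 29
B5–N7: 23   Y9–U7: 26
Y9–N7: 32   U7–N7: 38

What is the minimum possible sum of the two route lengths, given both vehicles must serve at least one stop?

151 blocks — the smallest possible combined total.

Check every non-empty split of the stops between the two vehicles; for each half take its own optimal tour:
  {B5} + {Y9, U7, N7}: 76 + 114 = 190
  {Y9} + {B5, U7, N7}: 40 + 111 = 151
  {B5, Y9} + {U7, N7}: 85 + 97 = 182
  {U7} + {B5, Y9, N7}: 48 + 105 = 153
  {B5, U7} + {Y9, N7}: 91 + 87 = 178
  {Y9, U7} + {B5, N7}: 70 + 96 = 166
  … (7 splits in total)
Best: vehicle 1 DC → Y9 → DC = 40; vehicle 2 DC → U7 → B5 → N7 → DC = 111; combined 151.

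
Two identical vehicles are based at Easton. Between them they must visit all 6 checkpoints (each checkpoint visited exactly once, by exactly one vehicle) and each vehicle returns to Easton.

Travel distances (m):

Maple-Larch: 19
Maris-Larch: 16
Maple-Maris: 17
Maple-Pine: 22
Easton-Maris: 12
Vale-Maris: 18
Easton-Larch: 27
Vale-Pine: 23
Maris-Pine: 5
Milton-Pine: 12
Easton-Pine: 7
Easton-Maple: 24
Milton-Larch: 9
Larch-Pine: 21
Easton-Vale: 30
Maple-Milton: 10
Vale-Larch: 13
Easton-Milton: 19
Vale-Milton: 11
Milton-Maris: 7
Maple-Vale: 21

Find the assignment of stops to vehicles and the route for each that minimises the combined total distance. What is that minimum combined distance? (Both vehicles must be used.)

Try each way of splitting the stops between the two vehicles (each non-empty) and, for each split, find the best tour for each vehicle:
  {Maple} + {Vale, Milton, Maris, Larch, Pine}: 48 + 70 = 118
  {Vale} + {Maple, Milton, Maris, Larch, Pine}: 60 + 71 = 131
  {Maple, Vale} + {Milton, Maris, Larch, Pine}: 75 + 55 = 130
  {Milton} + {Maple, Vale, Maris, Larch, Pine}: 38 + 86 = 124
  {Maple, Milton} + {Vale, Maris, Larch, Pine}: 53 + 70 = 123
  {Vale, Milton} + {Maple, Maris, Larch, Pine}: 60 + 71 = 131
  … (31 splits in total)
  {Maple, Vale, Milton, Maris, Larch} + {Pine}: 86 + 14 = 100  ← best
Best: vehicle 1 Easton → Maple → Vale → Larch → Milton → Maris → Easton = 86; vehicle 2 Easton → Pine → Easton = 14; combined 100.

Minimum combined distance: 100 m.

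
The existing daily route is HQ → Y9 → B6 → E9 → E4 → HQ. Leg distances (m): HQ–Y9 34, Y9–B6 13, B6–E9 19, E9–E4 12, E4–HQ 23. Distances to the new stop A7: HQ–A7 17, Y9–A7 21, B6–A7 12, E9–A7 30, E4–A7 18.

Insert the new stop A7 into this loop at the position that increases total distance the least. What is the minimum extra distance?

Insertion cost between consecutive stops i–j is d(i,A7) + d(A7,j) − d(i,j):
  between HQ and Y9: 17 + 21 − 34 = 4
  between Y9 and B6: 21 + 12 − 13 = 20
  between B6 and E9: 12 + 30 − 19 = 23
  between E9 and E4: 30 + 18 − 12 = 36
  between E4 and HQ: 18 + 17 − 23 = 12
Cheapest insertion is between HQ and Y9, adding 4.
New total = 101 + 4 = 105.

Minimum extra distance: 4 m, inserting A7 between HQ and Y9.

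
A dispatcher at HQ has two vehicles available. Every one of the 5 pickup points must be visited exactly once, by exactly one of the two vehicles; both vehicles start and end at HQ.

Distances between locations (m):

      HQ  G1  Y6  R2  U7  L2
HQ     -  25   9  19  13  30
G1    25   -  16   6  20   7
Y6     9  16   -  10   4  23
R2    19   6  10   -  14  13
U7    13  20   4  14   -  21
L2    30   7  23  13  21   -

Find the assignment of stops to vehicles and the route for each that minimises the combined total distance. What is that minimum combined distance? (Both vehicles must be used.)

Try each way of splitting the stops between the two vehicles (each non-empty) and, for each split, find the best tour for each vehicle:
  {G1} + {Y6, R2, U7, L2}: 50 + 66 = 116
  {Y6} + {G1, R2, U7, L2}: 18 + 66 = 84
  {G1, Y6} + {R2, U7, L2}: 50 + 66 = 116
  {R2} + {G1, Y6, U7, L2}: 38 + 66 = 104
  {G1, R2} + {Y6, U7, L2}: 50 + 64 = 114
  {Y6, R2} + {G1, U7, L2}: 38 + 66 = 104
  … (15 splits in total)
Best: vehicle 1 HQ → Y6 → HQ = 18; vehicle 2 HQ → R2 → G1 → L2 → U7 → HQ = 66; combined 84.

84 m — the smallest possible combined total.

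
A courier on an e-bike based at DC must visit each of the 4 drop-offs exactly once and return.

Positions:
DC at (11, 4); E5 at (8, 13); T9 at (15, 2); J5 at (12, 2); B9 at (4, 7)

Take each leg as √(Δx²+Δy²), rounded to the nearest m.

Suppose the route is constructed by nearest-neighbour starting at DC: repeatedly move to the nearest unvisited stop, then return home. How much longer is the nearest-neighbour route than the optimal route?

From DC: J5=2, T9=4, B9=8, E5=9 → choose J5 (2).
From J5: T9=3, B9=9, E5=12 → choose T9 (3).
From T9: B9=12, E5=13 → choose B9 (12).
From B9: E5=7 → choose E5 (7).
NN route DC → J5 → T9 → B9 → E5 → DC costs 33.
Optimal: DC → E5 → B9 → J5 → T9 → DC costs 32 (by enumerating all 12 distinct tours).
Excess = 33 − 32 = 1.

The nearest-neighbour route is 1 m longer than optimal.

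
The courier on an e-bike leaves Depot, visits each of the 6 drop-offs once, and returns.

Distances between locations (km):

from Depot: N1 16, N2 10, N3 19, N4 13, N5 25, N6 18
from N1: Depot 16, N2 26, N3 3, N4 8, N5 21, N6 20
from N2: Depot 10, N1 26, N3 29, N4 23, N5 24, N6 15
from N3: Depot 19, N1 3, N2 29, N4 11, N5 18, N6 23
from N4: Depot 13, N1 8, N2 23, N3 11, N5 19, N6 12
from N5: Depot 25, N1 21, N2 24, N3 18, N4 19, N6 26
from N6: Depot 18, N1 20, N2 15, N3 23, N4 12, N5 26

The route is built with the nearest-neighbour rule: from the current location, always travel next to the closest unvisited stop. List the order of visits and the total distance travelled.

At Depot the remaining stops are N2 10, N4 13, N1 16, N6 18, N3 19, N5 25; go to N2.
At N2 the remaining stops are N6 15, N4 23, N5 24, N1 26, N3 29; go to N6.
At N6 the remaining stops are N4 12, N1 20, N3 23, N5 26; go to N4.
At N4 the remaining stops are N1 8, N3 11, N5 19; go to N1.
At N1 the remaining stops are N3 3, N5 21; go to N3.
At N3 the remaining stops are N5 18; go to N5.
Return N5→Depot: 25.
Total = 10 + 15 + 12 + 8 + 3 + 18 + 25 = 91.

Total distance 91 km via the nearest-neighbour route Depot → N2 → N6 → N4 → N1 → N3 → N5 → Depot.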